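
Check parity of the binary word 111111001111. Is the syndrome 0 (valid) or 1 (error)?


Syndrome = XOR of all bits = 1 XOR 1 XOR 1 XOR 1 XOR 1 XOR 1 XOR 0 XOR 0 XOR 1 XOR 1 XOR 1 XOR 1 = 0

0


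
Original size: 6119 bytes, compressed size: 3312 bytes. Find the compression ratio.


Ratio = original / compressed = 6119 / 3312 = 1.8475

1.8475


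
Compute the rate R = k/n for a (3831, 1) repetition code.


Rate = k/n = 1/3831

1/3831


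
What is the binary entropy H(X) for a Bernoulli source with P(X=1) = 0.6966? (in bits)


H = -p*log2(p) - (1-p)*log2(1-p). -0.6966*log2(0.6966) = 0.363345; -0.3034*log2(0.3034) = 0.522063. H = 0.363345 + 0.522063 = 0.8854

0.8854 bits


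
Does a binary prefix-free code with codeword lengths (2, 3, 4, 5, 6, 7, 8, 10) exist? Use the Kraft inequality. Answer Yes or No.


Kraft sum = sum(2^(-l_i)) = 0.4971, need <= 1. Result: satisfied (a binary prefix-free code with these lengths exists)

Yes


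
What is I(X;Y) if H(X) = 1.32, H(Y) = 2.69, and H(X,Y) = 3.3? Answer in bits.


I(X;Y) = H(X) + H(Y) - H(X,Y) = 1.32 + 2.69 - 3.3 = 0.71

0.71 bits


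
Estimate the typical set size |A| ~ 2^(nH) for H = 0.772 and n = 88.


log2|A_typical| = nH = 88 * 0.772 = 67.936, so |A_typical| ~ 2^67.936 = 2.823e+20

2.823e+20


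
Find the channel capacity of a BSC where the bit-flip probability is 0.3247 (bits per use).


H(p) = -p*log2(p) - (1-p)*log2(1-p) = -0.3247*log2(0.3247) - 0.6753*log2(0.6753) = 0.526930 + 0.382490 = 0.9094. C = 1 - H(p) = 1 - 0.9094 = 0.0906

0.0906 bits


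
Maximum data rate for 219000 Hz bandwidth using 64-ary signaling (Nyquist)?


Rate = 2 * B * log2(M) = 2 * 219000 * 6.0 = 2628000.0

2628000.0 bps


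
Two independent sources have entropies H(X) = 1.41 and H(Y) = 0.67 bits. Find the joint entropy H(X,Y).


For independent variables, H(X,Y) = H(X) + H(Y) = 1.41 + 0.67 = 2.08

2.08 bits


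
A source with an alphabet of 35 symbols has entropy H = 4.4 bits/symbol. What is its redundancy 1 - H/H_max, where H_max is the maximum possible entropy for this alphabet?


H_max = log2(K) = log2(35) = 5.1293 bits/symbol. Redundancy = 1 - H/H_max = 1 - 4.4/5.1293 = 1 - 0.8578 = 0.1422

0.1422


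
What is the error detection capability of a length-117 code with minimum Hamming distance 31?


Detection capability = d_min - 1 = 31 - 1 = 30

30 errors


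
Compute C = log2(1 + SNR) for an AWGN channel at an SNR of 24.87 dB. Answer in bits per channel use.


SNR_linear = 10^(24.87/10) = 306.9022; C = log2(1 + SNR_linear) = log2(1 + 306.9022) = 8.2663

8.2663 bits/channel use


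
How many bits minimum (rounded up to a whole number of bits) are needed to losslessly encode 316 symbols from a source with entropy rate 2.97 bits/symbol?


Minimum bits >= n * H = 316 * 2.97 = 938.52, rounded up to a whole number of bits = 939

939 bits


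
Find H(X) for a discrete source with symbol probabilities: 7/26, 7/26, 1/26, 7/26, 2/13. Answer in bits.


H = -sum(p_i * log2(p_i)). Terms: -(7/26)*log2(7/26) = 0.509677; -(7/26)*log2(7/26) = 0.509677; -(1/26)*log2(1/26) = 0.180786; -(7/26)*log2(7/26) = 0.509677; -(2/13)*log2(2/13) = 0.415452. H = 0.509677 + 0.509677 + 0.180786 + 0.509677 + 0.415452 = 2.1253

2.1253 bits


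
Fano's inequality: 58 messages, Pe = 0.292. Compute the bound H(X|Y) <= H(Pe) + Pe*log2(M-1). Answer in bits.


H(Pe) = -Pe*log2(Pe) - (1-Pe)*log2(1-Pe) = -0.292*log2(0.292) - 0.708*log2(0.708) = 0.518580 + 0.352711 = 0.8713. Pe*log2(M-1) = 0.292*log2(57) = 1.703204. Bound = H(Pe) + Pe*log2(M-1) = 0.518580 + 0.352711 + 1.703204 = 2.5745

2.5745 bits


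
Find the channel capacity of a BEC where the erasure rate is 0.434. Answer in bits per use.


C = 1 - epsilon = 1 - 0.434 = 0.566

0.566 bits


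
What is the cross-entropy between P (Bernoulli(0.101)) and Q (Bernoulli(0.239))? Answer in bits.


H(P,Q) = -p*log2(q) - (1-p)*log2(1-q). -0.101*log2(0.239) = 0.208557; -0.899*log2(0.761) = 0.354234. H(P,Q) = 0.208557 + 0.354234 = 0.5628

0.5628 bits


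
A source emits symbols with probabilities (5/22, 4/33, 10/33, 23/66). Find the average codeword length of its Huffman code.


Huffman construction (repeatedly merge the two least-probable nodes; each merge adds 1 bit to every symbol beneath it): 4/33 + 5/22 = 23/66; 10/33 + 23/66 = 43/66; 23/66 + 43/66 = 1. Resulting codeword lengths (in the order the probabilities were given): (2, 2, 2, 2). L_avg = sum(p_i * l_i) = 5/22*2 + 4/33*2 + 10/33*2 + 23/66*2 = 2

2.0 bits


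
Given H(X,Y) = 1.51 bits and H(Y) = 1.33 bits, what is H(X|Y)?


H(X|Y) = H(X,Y) - H(Y) = 1.51 - 1.33 = 0.18

0.18 bits


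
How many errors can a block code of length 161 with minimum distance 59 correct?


Correction capability = floor((d-1)/2) = floor((59-1)/2) = 29

29 errors


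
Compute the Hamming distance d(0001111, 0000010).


Count differing positions: . . . ^ ^ . ^ = 3 differences

3


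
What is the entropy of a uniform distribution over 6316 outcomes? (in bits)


H = log2(n) = log2(6316) = 12.6248

12.6248 bits


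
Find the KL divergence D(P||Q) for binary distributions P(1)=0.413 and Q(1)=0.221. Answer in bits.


KL = p*log2(p/q) + (1-p)*log2((1-p)/(1-q)) = 0.413*log2(0.413/0.221) + 0.587*log2(0.587/0.779) = 0.1329

0.1329 bits


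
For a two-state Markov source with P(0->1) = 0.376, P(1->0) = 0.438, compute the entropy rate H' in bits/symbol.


Stationary distribution: pi_0 = p10/(p01+p10) = 0.5381, pi_1 = 0.4619. Entropy rate H' = pi_0*H(p01) + pi_1*H(p10) = 0.5381*0.9552 + 0.4619*0.9889 = 0.9707

0.9707 bits/symbol


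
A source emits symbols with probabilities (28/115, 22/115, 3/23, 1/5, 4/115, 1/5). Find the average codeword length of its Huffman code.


Huffman construction (repeatedly merge the two least-probable nodes; each merge adds 1 bit to every symbol beneath it): 4/115 + 3/23 = 19/115; 19/115 + 22/115 = 41/115; 1/5 + 1/5 = 2/5; 28/115 + 41/115 = 3/5; 2/5 + 3/5 = 1. Resulting codeword lengths (in the order the probabilities were given): (2, 3, 4, 2, 4, 2). L_avg = sum(p_i * l_i) = 28/115*2 + 22/115*3 + 3/23*4 + 1/5*2 + 4/115*4 + 1/5*2 = 58/23 = 2.5217

2.5217 bits


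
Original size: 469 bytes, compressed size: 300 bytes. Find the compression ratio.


Ratio = original / compressed = 469 / 300 = 1.5633

1.5633


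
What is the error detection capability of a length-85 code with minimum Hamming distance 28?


Detection capability = d_min - 1 = 28 - 1 = 27

27 errors


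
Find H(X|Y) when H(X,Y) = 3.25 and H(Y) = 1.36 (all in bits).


H(X|Y) = H(X,Y) - H(Y) = 3.25 - 1.36 = 1.89

1.89 bits


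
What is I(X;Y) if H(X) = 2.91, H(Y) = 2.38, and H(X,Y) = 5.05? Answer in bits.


I(X;Y) = H(X) + H(Y) - H(X,Y) = 2.91 + 2.38 - 5.05 = 0.24

0.24 bits


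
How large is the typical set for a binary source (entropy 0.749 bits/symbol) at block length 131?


log2|A_typical| = nH = 131 * 0.749 = 98.119, so |A_typical| ~ 2^98.119 = 3.442e+29

3.442e+29


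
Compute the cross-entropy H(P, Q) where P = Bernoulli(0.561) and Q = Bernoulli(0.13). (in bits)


H(P,Q) = -p*log2(q) - (1-p)*log2(1-q). -0.561*log2(0.13) = 1.651257; -0.439*log2(0.87) = 0.088201. H(P,Q) = 1.651257 + 0.088201 = 1.7395

1.7395 bits


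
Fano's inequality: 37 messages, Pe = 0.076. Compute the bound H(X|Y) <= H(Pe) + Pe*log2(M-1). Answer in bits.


H(Pe) = -Pe*log2(Pe) - (1-Pe)*log2(1-Pe) = -0.076*log2(0.076) - 0.924*log2(0.924) = 0.282557 + 0.105369 = 0.3879. Pe*log2(M-1) = 0.076*log2(36) = 0.392914. Bound = H(Pe) + Pe*log2(M-1) = 0.282557 + 0.105369 + 0.392914 = 0.7808

0.7808 bits


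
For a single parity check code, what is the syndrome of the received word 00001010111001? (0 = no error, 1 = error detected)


Syndrome = XOR of all bits = 0 XOR 0 XOR 0 XOR 0 XOR 1 XOR 0 XOR 1 XOR 0 XOR 1 XOR 1 XOR 1 XOR 0 XOR 0 XOR 1 = 0

0


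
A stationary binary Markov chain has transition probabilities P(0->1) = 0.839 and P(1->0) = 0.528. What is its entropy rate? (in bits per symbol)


Stationary distribution: pi_0 = p10/(p01+p10) = 0.3862, pi_1 = 0.6138. Entropy rate H' = pi_0*H(p01) + pi_1*H(p10) = 0.3862*0.6367 + 0.6138*0.9977 = 0.8583

0.8583 bits/symbol


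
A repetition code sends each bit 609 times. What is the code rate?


Rate = k/n = 1/609

1/609


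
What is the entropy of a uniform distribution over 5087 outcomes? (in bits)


H = log2(n) = log2(5087) = 12.3126

12.3126 bits


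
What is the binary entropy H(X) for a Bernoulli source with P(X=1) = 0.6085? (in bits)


H = -p*log2(p) - (1-p)*log2(1-p). -0.6085*log2(0.6085) = 0.436094; -0.3915*log2(0.3915) = 0.529667. H = 0.436094 + 0.529667 = 0.9658

0.9658 bits


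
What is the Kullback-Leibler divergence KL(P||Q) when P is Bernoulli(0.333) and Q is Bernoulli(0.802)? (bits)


KL = p*log2(p/q) + (1-p)*log2((1-p)/(1-q)) = 0.333*log2(0.333/0.802) + 0.667*log2(0.667/0.198) = 0.7464

0.7464 bits


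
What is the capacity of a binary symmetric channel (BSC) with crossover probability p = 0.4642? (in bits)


H(p) = -p*log2(p) - (1-p)*log2(1-p) = -0.4642*log2(0.4642) - 0.5358*log2(0.5358) = 0.513954 + 0.482345 = 0.9963. C = 1 - H(p) = 1 - 0.9963 = 0.0037

0.0037 bits


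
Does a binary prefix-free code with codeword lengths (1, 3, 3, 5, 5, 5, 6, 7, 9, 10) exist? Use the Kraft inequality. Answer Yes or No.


Kraft sum = sum(2^(-l_i)) = 0.8701, need <= 1. Result: satisfied (a binary prefix-free code with these lengths exists)

Yes


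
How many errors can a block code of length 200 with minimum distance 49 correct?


Correction capability = floor((d-1)/2) = floor((49-1)/2) = 24

24 errors


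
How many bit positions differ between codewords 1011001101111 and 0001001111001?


Count differing positions: ^ . ^ . . . . . ^ . ^ ^ . = 5 differences

5


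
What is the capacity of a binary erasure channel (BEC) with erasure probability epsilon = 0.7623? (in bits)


C = 1 - epsilon = 1 - 0.7623 = 0.2377

0.2377 bits


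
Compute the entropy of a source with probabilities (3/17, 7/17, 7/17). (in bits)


H = -sum(p_i * log2(p_i)). Terms: -(3/17)*log2(3/17) = 0.441618; -(7/17)*log2(7/17) = 0.527103; -(7/17)*log2(7/17) = 0.527103. H = 0.441618 + 0.527103 + 0.527103 = 1.4958

1.4958 bits


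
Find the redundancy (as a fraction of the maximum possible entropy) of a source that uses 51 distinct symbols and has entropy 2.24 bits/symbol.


H_max = log2(K) = log2(51) = 5.6724 bits/symbol. Redundancy = 1 - H/H_max = 1 - 2.24/5.6724 = 1 - 0.3949 = 0.6051

0.6051


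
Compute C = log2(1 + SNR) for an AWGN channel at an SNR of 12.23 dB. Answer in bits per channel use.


SNR_linear = 10^(12.23/10) = 16.7109; C = log2(1 + SNR_linear) = log2(1 + 16.7109) = 4.1466

4.1466 bits/channel use


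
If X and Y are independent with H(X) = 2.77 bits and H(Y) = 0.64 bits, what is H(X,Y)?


For independent variables, H(X,Y) = H(X) + H(Y) = 2.77 + 0.64 = 3.41

3.41 bits


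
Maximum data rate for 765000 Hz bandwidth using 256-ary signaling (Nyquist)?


Rate = 2 * B * log2(M) = 2 * 765000 * 8.0 = 12240000.0

12240000.0 bps


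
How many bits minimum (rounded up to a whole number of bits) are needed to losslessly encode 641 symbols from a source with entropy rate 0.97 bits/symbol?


Minimum bits >= n * H = 641 * 0.97 = 621.77, rounded up to a whole number of bits = 622

622 bits


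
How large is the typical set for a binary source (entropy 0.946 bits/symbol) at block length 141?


log2|A_typical| = nH = 141 * 0.946 = 133.386, so |A_typical| ~ 2^133.386 = 1.423e+40

1.423e+40


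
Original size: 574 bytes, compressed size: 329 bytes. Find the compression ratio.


Ratio = original / compressed = 574 / 329 = 1.7447

1.7447


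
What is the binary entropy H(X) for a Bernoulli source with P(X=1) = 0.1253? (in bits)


H = -p*log2(p) - (1-p)*log2(1-p). -0.1253*log2(0.1253) = 0.375467; -0.8747*log2(0.8747) = 0.168939. H = 0.375467 + 0.168939 = 0.5444

0.5444 bits


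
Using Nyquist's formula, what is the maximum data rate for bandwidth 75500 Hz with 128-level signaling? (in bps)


Rate = 2 * B * log2(M) = 2 * 75500 * 7.0 = 1057000.0

1057000.0 bps


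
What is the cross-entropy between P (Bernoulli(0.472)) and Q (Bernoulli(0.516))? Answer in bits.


H(P,Q) = -p*log2(q) - (1-p)*log2(1-q). -0.472*log2(0.516) = 0.450551; -0.528*log2(0.484) = 0.552774. H(P,Q) = 0.450551 + 0.552774 = 1.0033

1.0033 bits


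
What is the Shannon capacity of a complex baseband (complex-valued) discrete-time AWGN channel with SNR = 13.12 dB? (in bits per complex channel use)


SNR_linear = 10^(13.12/10) = 20.5116; C = log2(1 + SNR_linear) = log2(1 + 20.5116) = 4.427

4.427 bits/channel use


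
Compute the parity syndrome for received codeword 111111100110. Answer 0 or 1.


Syndrome = XOR of all bits = 1 XOR 1 XOR 1 XOR 1 XOR 1 XOR 1 XOR 1 XOR 0 XOR 0 XOR 1 XOR 1 XOR 0 = 1

1


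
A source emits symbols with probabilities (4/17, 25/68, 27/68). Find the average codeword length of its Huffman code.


Huffman construction (repeatedly merge the two least-probable nodes; each merge adds 1 bit to every symbol beneath it): 4/17 + 25/68 = 41/68; 27/68 + 41/68 = 1. Resulting codeword lengths (in the order the probabilities were given): (2, 2, 1). L_avg = sum(p_i * l_i) = 4/17*2 + 25/68*2 + 27/68*1 = 109/68 = 1.6029

1.6029 bits


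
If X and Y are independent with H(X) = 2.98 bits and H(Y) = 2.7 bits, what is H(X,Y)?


For independent variables, H(X,Y) = H(X) + H(Y) = 2.98 + 2.7 = 5.68

5.68 bits


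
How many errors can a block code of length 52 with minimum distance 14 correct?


Correction capability = floor((d-1)/2) = floor((14-1)/2) = 6

6 errors


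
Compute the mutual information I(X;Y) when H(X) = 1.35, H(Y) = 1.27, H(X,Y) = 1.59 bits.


I(X;Y) = H(X) + H(Y) - H(X,Y) = 1.35 + 1.27 - 1.59 = 1.03

1.03 bits


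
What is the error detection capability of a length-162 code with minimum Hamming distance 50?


Detection capability = d_min - 1 = 50 - 1 = 49

49 errors


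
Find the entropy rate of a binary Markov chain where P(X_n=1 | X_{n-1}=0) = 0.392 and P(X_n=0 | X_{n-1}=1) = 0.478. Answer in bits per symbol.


Stationary distribution: pi_0 = p10/(p01+p10) = 0.5494, pi_1 = 0.4506. Entropy rate H' = pi_0*H(p01) + pi_1*H(p10) = 0.5494*0.9661 + 0.4506*0.9986 = 0.9807

0.9807 bits/symbol


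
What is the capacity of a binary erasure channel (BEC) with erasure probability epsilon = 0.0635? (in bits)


C = 1 - epsilon = 1 - 0.0635 = 0.9365

0.9365 bits


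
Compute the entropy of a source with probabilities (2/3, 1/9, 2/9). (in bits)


H = -sum(p_i * log2(p_i)). Terms: -(2/3)*log2(2/3) = 0.389975; -(1/9)*log2(1/9) = 0.352214; -(2/9)*log2(2/9) = 0.482206. H = 0.389975 + 0.352214 + 0.482206 = 1.2244

1.2244 bits


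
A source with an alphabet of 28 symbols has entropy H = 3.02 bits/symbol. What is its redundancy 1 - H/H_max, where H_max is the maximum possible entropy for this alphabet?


H_max = log2(K) = log2(28) = 4.8074 bits/symbol. Redundancy = 1 - H/H_max = 1 - 3.02/4.8074 = 1 - 0.6282 = 0.3718

0.3718


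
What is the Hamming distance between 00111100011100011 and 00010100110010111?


Count differing positions: . . ^ . ^ . . . ^ . ^ ^ ^ . ^ . . = 7 differences

7


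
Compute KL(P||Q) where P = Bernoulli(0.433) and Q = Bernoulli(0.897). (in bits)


KL = p*log2(p/q) + (1-p)*log2((1-p)/(1-q)) = 0.433*log2(0.433/0.897) + 0.567*log2(0.567/0.103) = 0.9402

0.9402 bits


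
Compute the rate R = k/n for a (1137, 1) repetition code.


Rate = k/n = 1/1137

1/1137


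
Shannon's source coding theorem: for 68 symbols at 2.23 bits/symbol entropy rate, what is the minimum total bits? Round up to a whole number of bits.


Minimum bits >= n * H = 68 * 2.23 = 151.64, rounded up to a whole number of bits = 152

152 bits


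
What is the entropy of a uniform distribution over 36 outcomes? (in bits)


H = log2(n) = log2(36) = 5.1699

5.1699 bits


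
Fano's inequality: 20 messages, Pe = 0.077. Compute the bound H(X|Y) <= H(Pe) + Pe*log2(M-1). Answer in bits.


H(Pe) = -Pe*log2(Pe) - (1-Pe)*log2(1-Pe) = -0.077*log2(0.077) - 0.923*log2(0.923) = 0.284823 + 0.106696 = 0.3915. Pe*log2(M-1) = 0.077*log2(19) = 0.327090. Bound = H(Pe) + Pe*log2(M-1) = 0.284823 + 0.106696 + 0.327090 = 0.7186

0.7186 bits


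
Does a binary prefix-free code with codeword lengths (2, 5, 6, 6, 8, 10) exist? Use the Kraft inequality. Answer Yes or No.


Kraft sum = sum(2^(-l_i)) = 0.3174, need <= 1. Result: satisfied (a binary prefix-free code with these lengths exists)

Yes


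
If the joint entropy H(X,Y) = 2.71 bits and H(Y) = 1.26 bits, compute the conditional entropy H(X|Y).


H(X|Y) = H(X,Y) - H(Y) = 2.71 - 1.26 = 1.45

1.45 bits


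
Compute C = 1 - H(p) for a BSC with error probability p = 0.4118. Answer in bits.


H(p) = -p*log2(p) - (1-p)*log2(1-p) = -0.4118*log2(0.4118) - 0.5882*log2(0.5882) = 0.527098 + 0.450338 = 0.9774. C = 1 - H(p) = 1 - 0.9774 = 0.0226

0.0226 bits


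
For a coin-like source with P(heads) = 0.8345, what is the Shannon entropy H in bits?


H = -p*log2(p) - (1-p)*log2(1-p). -0.8345*log2(0.8345) = 0.217818; -0.1655*log2(0.1655) = 0.429489. H = 0.217818 + 0.429489 = 0.6473

0.6473 bits


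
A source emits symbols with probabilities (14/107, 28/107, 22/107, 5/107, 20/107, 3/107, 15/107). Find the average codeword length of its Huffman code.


Huffman construction (repeatedly merge the two least-probable nodes; each merge adds 1 bit to every symbol beneath it): 3/107 + 5/107 = 8/107; 8/107 + 14/107 = 22/107; 15/107 + 20/107 = 35/107; 22/107 + 22/107 = 44/107; 28/107 + 35/107 = 63/107; 44/107 + 63/107 = 1. Resulting codeword lengths (in the order the probabilities were given): (3, 2, 2, 4, 3, 4, 3). L_avg = sum(p_i * l_i) = 14/107*3 + 28/107*2 + 22/107*2 + 5/107*4 + 20/107*3 + 3/107*4 + 15/107*3 = 279/107 = 2.6075

2.6075 bits


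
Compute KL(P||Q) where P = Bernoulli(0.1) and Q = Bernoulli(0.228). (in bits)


KL = p*log2(p/q) + (1-p)*log2((1-p)/(1-q)) = 0.1*log2(0.1/0.228) + 0.9*log2(0.9/0.772) = 0.0803

0.0803 bits


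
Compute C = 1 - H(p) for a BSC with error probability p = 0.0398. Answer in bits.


H(p) = -p*log2(p) - (1-p)*log2(1-p) = -0.0398*log2(0.0398) - 0.9602*log2(0.9602) = 0.185113 + 0.056261 = 0.2414. C = 1 - H(p) = 1 - 0.2414 = 0.7586

0.7586 bits


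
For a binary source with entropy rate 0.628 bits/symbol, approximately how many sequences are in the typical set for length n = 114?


log2|A_typical| = nH = 114 * 0.628 = 71.592, so |A_typical| ~ 2^71.592 = 3.559e+21

3.559e+21


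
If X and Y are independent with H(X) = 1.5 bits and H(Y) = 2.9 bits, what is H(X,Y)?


For independent variables, H(X,Y) = H(X) + H(Y) = 1.5 + 2.9 = 4.4

4.4 bits


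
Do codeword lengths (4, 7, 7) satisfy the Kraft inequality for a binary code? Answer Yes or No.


Kraft sum = sum(2^(-l_i)) = 0.0781, need <= 1. Result: satisfied (a binary prefix-free code with these lengths exists)

Yes


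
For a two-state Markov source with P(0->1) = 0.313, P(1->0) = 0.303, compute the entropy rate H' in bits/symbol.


Stationary distribution: pi_0 = p10/(p01+p10) = 0.4919, pi_1 = 0.5081. Entropy rate H' = pi_0*H(p01) + pi_1*H(p10) = 0.4919*0.8966 + 0.5081*0.8849 = 0.8907

0.8907 bits/symbol


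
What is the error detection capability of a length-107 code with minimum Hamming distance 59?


Detection capability = d_min - 1 = 59 - 1 = 58

58 errors


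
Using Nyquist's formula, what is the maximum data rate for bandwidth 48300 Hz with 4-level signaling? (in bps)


Rate = 2 * B * log2(M) = 2 * 48300 * 2.0 = 193200.0

193200.0 bps


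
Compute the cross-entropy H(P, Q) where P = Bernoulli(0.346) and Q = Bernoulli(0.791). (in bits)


H(P,Q) = -p*log2(q) - (1-p)*log2(1-q). -0.346*log2(0.791) = 0.117035; -0.654*log2(0.209) = 1.477010. H(P,Q) = 0.117035 + 1.477010 = 1.594

1.594 bits


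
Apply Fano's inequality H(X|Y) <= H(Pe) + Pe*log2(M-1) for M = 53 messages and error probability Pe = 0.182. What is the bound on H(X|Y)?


H(Pe) = -Pe*log2(Pe) - (1-Pe)*log2(1-Pe) = -0.182*log2(0.182) - 0.818*log2(0.818) = 0.447354 + 0.237079 = 0.6844. Pe*log2(M-1) = 0.182*log2(52) = 1.037480. Bound = H(Pe) + Pe*log2(M-1) = 0.447354 + 0.237079 + 1.037480 = 1.7219

1.7219 bits


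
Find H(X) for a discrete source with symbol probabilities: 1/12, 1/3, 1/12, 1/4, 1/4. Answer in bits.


H = -sum(p_i * log2(p_i)). Terms: -(1/12)*log2(1/12) = 0.298747; -(1/3)*log2(1/3) = 0.528321; -(1/12)*log2(1/12) = 0.298747; -(1/4)*log2(1/4) = 0.500000; -(1/4)*log2(1/4) = 0.500000. H = 0.298747 + 0.528321 + 0.298747 + 0.500000 + 0.500000 = 2.1258

2.1258 bits


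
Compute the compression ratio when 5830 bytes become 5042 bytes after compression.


Ratio = original / compressed = 5830 / 5042 = 1.1563

1.1563


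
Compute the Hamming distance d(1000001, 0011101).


Count differing positions: ^ . ^ ^ ^ . . = 4 differences

4


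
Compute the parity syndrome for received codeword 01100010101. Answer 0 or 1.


Syndrome = XOR of all bits = 0 XOR 1 XOR 1 XOR 0 XOR 0 XOR 0 XOR 1 XOR 0 XOR 1 XOR 0 XOR 1 = 1

1


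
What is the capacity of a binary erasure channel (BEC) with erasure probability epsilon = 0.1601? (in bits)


C = 1 - epsilon = 1 - 0.1601 = 0.8399

0.8399 bits


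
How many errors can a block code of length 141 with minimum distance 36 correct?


Correction capability = floor((d-1)/2) = floor((36-1)/2) = 17

17 errors


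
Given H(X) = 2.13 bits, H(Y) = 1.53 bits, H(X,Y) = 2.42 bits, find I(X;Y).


I(X;Y) = H(X) + H(Y) - H(X,Y) = 2.13 + 1.53 - 2.42 = 1.24

1.24 bits


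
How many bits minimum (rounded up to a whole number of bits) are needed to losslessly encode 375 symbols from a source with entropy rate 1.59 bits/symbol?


Minimum bits >= n * H = 375 * 1.59 = 596.25, rounded up to a whole number of bits = 597

597 bits


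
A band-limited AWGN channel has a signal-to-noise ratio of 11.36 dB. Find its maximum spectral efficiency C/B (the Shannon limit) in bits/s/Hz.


SNR_linear = 10^(11.36/10) = 13.6773; C/B = log2(1 + SNR_linear) = log2(1 + 13.6773) = 3.8755

3.8755 bits/s/Hz


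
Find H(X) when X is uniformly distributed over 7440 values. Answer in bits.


H = log2(n) = log2(7440) = 12.8611

12.8611 bits


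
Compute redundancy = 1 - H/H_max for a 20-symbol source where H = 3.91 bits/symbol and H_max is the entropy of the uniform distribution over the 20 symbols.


H_max = log2(K) = log2(20) = 4.3219 bits/symbol. Redundancy = 1 - H/H_max = 1 - 3.91/4.3219 = 1 - 0.9047 = 0.0953

0.0953


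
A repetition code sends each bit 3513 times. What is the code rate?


Rate = k/n = 1/3513

1/3513


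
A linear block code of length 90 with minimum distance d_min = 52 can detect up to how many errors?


Detection capability = d_min - 1 = 52 - 1 = 51

51 errors


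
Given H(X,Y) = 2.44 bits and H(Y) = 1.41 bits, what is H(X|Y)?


H(X|Y) = H(X,Y) - H(Y) = 2.44 - 1.41 = 1.03

1.03 bits


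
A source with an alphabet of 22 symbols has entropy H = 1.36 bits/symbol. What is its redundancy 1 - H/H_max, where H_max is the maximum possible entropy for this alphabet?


H_max = log2(K) = log2(22) = 4.4594 bits/symbol. Redundancy = 1 - H/H_max = 1 - 1.36/4.4594 = 1 - 0.305 = 0.695

0.695


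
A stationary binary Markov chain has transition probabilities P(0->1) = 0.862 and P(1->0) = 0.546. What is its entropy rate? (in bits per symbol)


Stationary distribution: pi_0 = p10/(p01+p10) = 0.3878, pi_1 = 0.6122. Entropy rate H' = pi_0*H(p01) + pi_1*H(p10) = 0.3878*0.579 + 0.6122*0.9939 = 0.833

0.833 bits/symbol


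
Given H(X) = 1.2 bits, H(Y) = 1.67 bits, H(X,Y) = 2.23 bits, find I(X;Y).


I(X;Y) = H(X) + H(Y) - H(X,Y) = 1.2 + 1.67 - 2.23 = 0.64

0.64 bits


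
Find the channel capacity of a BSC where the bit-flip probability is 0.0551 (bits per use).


H(p) = -p*log2(p) - (1-p)*log2(1-p) = -0.0551*log2(0.0551) - 0.9449*log2(0.9449) = 0.230417 + 0.077261 = 0.3077. C = 1 - H(p) = 1 - 0.3077 = 0.6923

0.6923 bits


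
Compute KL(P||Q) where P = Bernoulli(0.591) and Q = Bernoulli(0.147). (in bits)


KL = p*log2(p/q) + (1-p)*log2((1-p)/(1-q)) = 0.591*log2(0.591/0.147) + 0.409*log2(0.409/0.853) = 0.7526

0.7526 bits


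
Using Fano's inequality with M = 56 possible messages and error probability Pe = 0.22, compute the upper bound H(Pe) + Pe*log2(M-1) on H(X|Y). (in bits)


H(Pe) = -Pe*log2(Pe) - (1-Pe)*log2(1-Pe) = -0.22*log2(0.22) - 0.78*log2(0.78) = 0.480573 + 0.279594 = 0.7602. Pe*log2(M-1) = 0.22*log2(55) = 1.271899. Bound = H(Pe) + Pe*log2(M-1) = 0.480573 + 0.279594 + 1.271899 = 2.0321

2.0321 bits


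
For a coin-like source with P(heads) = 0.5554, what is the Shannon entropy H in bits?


H = -p*log2(p) - (1-p)*log2(1-p). -0.5554*log2(0.5554) = 0.471202; -0.4446*log2(0.4446) = 0.519924. H = 0.471202 + 0.519924 = 0.9911

0.9911 bits


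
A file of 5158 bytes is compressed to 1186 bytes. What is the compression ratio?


Ratio = original / compressed = 5158 / 1186 = 4.3491

4.3491


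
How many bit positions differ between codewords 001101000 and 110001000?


Count differing positions: ^ ^ ^ ^ . . . . . = 4 differences

4


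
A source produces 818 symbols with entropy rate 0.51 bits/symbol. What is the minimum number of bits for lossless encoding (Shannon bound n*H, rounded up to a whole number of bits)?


Minimum bits >= n * H = 818 * 0.51 = 417.18, rounded up to a whole number of bits = 418

418 bits


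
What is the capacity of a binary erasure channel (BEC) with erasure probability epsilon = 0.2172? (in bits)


C = 1 - epsilon = 1 - 0.2172 = 0.7828

0.7828 bits


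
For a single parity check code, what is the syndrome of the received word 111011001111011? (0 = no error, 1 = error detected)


Syndrome = XOR of all bits = 1 XOR 1 XOR 1 XOR 0 XOR 1 XOR 1 XOR 0 XOR 0 XOR 1 XOR 1 XOR 1 XOR 1 XOR 0 XOR 1 XOR 1 = 1

1


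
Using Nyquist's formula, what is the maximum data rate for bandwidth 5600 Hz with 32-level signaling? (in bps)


Rate = 2 * B * log2(M) = 2 * 5600 * 5.0 = 56000.0

56000.0 bps


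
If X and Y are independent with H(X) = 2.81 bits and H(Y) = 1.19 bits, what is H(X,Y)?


For independent variables, H(X,Y) = H(X) + H(Y) = 2.81 + 1.19 = 4.0

4.0 bits


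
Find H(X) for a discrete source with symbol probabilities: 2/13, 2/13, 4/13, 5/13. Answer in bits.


H = -sum(p_i * log2(p_i)). Terms: -(2/13)*log2(2/13) = 0.415452; -(2/13)*log2(2/13) = 0.415452; -(4/13)*log2(4/13) = 0.523212; -(5/13)*log2(5/13) = 0.530197. H = 0.415452 + 0.415452 + 0.523212 + 0.530197 = 1.8843

1.8843 bits


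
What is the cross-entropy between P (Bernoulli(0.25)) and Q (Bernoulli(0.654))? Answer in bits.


H(P,Q) = -p*log2(q) - (1-p)*log2(1-q). -0.25*log2(0.654) = 0.153159; -0.75*log2(0.346) = 1.148367. H(P,Q) = 0.153159 + 1.148367 = 1.3015

1.3015 bits


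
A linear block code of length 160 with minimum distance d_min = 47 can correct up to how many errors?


Correction capability = floor((d-1)/2) = floor((47-1)/2) = 23

23 errors


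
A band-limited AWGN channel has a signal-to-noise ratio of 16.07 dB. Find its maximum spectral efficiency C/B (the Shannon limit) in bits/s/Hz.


SNR_linear = 10^(16.07/10) = 40.4576; C/B = log2(1 + SNR_linear) = log2(1 + 40.4576) = 5.3736

5.3736 bits/s/Hz


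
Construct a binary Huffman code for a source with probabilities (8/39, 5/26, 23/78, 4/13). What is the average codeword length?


Huffman construction (repeatedly merge the two least-probable nodes; each merge adds 1 bit to every symbol beneath it): 5/26 + 8/39 = 31/78; 23/78 + 4/13 = 47/78; 31/78 + 47/78 = 1. Resulting codeword lengths (in the order the probabilities were given): (2, 2, 2, 2). L_avg = sum(p_i * l_i) = 8/39*2 + 5/26*2 + 23/78*2 + 4/13*2 = 2

2.0 bits


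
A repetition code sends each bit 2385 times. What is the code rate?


Rate = k/n = 1/2385

1/2385


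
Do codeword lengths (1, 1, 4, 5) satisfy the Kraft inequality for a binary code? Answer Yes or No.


Kraft sum = sum(2^(-l_i)) = 1.0938, need <= 1. Result: violated (a binary prefix-free code with these lengths cannot exist)

No


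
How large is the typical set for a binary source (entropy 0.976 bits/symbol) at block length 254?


log2|A_typical| = nH = 254 * 0.976 = 247.904, so |A_typical| ~ 2^247.904 = 4.232e+74

4.232e+74


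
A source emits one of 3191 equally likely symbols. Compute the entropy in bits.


H = log2(n) = log2(3191) = 11.6398

11.6398 bits


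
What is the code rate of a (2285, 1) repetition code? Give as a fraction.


Rate = k/n = 1/2285

1/2285


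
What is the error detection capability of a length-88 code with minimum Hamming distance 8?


Detection capability = d_min - 1 = 8 - 1 = 7

7 errors


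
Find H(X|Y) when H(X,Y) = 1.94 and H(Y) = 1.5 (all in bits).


H(X|Y) = H(X,Y) - H(Y) = 1.94 - 1.5 = 0.44

0.44 bits


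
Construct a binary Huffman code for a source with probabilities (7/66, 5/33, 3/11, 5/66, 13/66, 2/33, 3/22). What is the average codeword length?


Huffman construction (repeatedly merge the two least-probable nodes; each merge adds 1 bit to every symbol beneath it): 2/33 + 5/66 = 3/22; 7/66 + 3/22 = 8/33; 3/22 + 5/33 = 19/66; 13/66 + 8/33 = 29/66; 3/11 + 19/66 = 37/66; 29/66 + 37/66 = 1. Resulting codeword lengths (in the order the probabilities were given): (3, 3, 2, 4, 2, 4, 3). L_avg = sum(p_i * l_i) = 7/66*3 + 5/33*3 + 3/11*2 + 5/66*4 + 13/66*2 + 2/33*4 + 3/22*3 = 8/3 = 2.6667

2.6667 bits


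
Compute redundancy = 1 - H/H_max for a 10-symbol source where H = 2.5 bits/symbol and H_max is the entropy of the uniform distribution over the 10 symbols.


H_max = log2(K) = log2(10) = 3.3219 bits/symbol. Redundancy = 1 - H/H_max = 1 - 2.5/3.3219 = 1 - 0.7526 = 0.2474

0.2474


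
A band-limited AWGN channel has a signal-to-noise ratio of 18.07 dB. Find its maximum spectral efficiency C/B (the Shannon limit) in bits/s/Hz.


SNR_linear = 10^(18.07/10) = 64.121; C/B = log2(1 + SNR_linear) = log2(1 + 64.121) = 6.0251

6.0251 bits/s/Hz


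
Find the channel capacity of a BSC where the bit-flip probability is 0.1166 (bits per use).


H(p) = -p*log2(p) - (1-p)*log2(1-p) = -0.1166*log2(0.1166) - 0.8834*log2(0.8834) = 0.361502 + 0.158006 = 0.5195. C = 1 - H(p) = 1 - 0.5195 = 0.4805

0.4805 bits


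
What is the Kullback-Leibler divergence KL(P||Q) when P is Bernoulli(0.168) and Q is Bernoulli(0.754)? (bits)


KL = p*log2(p/q) + (1-p)*log2((1-p)/(1-q)) = 0.168*log2(0.168/0.754) + 0.832*log2(0.832/0.246) = 1.0987

1.0987 bits


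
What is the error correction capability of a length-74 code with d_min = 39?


Correction capability = floor((d-1)/2) = floor((39-1)/2) = 19

19 errors


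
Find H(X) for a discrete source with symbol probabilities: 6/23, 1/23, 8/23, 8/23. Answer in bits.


H = -sum(p_i * log2(p_i)). Terms: -(6/23)*log2(6/23) = 0.505722; -(1/23)*log2(1/23) = 0.196677; -(8/23)*log2(8/23) = 0.529935; -(8/23)*log2(8/23) = 0.529935. H = 0.505722 + 0.196677 + 0.529935 + 0.529935 = 1.7623

1.7623 bits


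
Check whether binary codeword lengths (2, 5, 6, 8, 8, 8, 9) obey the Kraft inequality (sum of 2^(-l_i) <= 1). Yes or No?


Kraft sum = sum(2^(-l_i)) = 0.3105, need <= 1. Result: satisfied (a binary prefix-free code with these lengths exists)

Yes


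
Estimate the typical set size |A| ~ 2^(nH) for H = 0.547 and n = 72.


log2|A_typical| = nH = 72 * 0.547 = 39.384, so |A_typical| ~ 2^39.384 = 7.174e+11

7.174e+11


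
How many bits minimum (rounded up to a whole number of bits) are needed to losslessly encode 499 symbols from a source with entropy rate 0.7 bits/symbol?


Minimum bits >= n * H = 499 * 0.7 = 349.3, rounded up to a whole number of bits = 350

350 bits


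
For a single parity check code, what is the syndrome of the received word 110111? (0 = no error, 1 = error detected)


Syndrome = XOR of all bits = 1 XOR 1 XOR 0 XOR 1 XOR 1 XOR 1 = 1

1


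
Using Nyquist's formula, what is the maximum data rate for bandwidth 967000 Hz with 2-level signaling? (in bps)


Rate = 2 * B * log2(M) = 2 * 967000 * 1.0 = 1934000.0

1934000.0 bps


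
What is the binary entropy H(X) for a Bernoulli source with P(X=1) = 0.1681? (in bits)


H = -p*log2(p) - (1-p)*log2(1-p). -0.1681*log2(0.1681) = 0.432455; -0.8319*log2(0.8319) = 0.220884. H = 0.432455 + 0.220884 = 0.6533

0.6533 bits


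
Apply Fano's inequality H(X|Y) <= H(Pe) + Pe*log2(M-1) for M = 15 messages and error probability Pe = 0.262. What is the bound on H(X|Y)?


H(Pe) = -Pe*log2(Pe) - (1-Pe)*log2(1-Pe) = -0.262*log2(0.262) - 0.738*log2(0.738) = 0.506279 + 0.323471 = 0.8297. Pe*log2(M-1) = 0.262*log2(14) = 0.997527. Bound = H(Pe) + Pe*log2(M-1) = 0.506279 + 0.323471 + 0.997527 = 1.8273

1.8273 bits


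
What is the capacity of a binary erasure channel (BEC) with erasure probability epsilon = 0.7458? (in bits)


C = 1 - epsilon = 1 - 0.7458 = 0.2542

0.2542 bits


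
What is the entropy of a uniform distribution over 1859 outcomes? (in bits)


H = log2(n) = log2(1859) = 10.8603

10.8603 bits


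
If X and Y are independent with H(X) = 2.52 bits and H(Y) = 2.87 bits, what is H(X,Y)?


For independent variables, H(X,Y) = H(X) + H(Y) = 2.52 + 2.87 = 5.39

5.39 bits


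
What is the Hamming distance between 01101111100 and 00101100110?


Count differing positions: . ^ . . . . ^ ^ . ^ . = 4 differences

4


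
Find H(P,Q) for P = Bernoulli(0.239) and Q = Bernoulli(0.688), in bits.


H(P,Q) = -p*log2(q) - (1-p)*log2(1-q). -0.239*log2(0.688) = 0.128945; -0.761*log2(0.312) = 1.278771. H(P,Q) = 0.128945 + 1.278771 = 1.4077

1.4077 bits


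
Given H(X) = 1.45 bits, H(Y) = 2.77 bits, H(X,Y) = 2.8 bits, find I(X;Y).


I(X;Y) = H(X) + H(Y) - H(X,Y) = 1.45 + 2.77 - 2.8 = 1.42

1.42 bits


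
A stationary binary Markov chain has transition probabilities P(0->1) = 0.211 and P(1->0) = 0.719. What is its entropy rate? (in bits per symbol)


Stationary distribution: pi_0 = p10/(p01+p10) = 0.7731, pi_1 = 0.2269. Entropy rate H' = pi_0*H(p01) + pi_1*H(p10) = 0.7731*0.7434 + 0.2269*0.8568 = 0.7691

0.7691 bits/symbol


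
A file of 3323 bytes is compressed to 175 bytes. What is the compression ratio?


Ratio = original / compressed = 3323 / 175 = 18.9886

18.9886


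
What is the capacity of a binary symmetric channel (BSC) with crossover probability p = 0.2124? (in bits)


H(p) = -p*log2(p) - (1-p)*log2(1-p) = -0.2124*log2(0.2124) - 0.7876*log2(0.7876) = 0.474745 + 0.271301 = 0.746. C = 1 - H(p) = 1 - 0.746 = 0.254

0.254 bits


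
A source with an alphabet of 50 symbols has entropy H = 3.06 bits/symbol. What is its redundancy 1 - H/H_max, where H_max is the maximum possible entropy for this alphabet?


H_max = log2(K) = log2(50) = 5.6439 bits/symbol. Redundancy = 1 - H/H_max = 1 - 3.06/5.6439 = 1 - 0.5422 = 0.4578

0.4578


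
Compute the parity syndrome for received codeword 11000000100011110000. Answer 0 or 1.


Syndrome = XOR of all bits = 1 XOR 1 XOR 0 XOR 0 XOR 0 XOR 0 XOR 0 XOR 0 XOR 1 XOR 0 XOR 0 XOR 0 XOR 1 XOR 1 XOR 1 XOR 1 XOR 0 XOR 0 XOR 0 XOR 0 = 1

1


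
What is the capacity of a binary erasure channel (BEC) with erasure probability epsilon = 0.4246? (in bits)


C = 1 - epsilon = 1 - 0.4246 = 0.5754

0.5754 bits


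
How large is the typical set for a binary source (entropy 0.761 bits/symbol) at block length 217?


log2|A_typical| = nH = 217 * 0.761 = 165.137, so |A_typical| ~ 2^165.137 = 5.143e+49

5.143e+49


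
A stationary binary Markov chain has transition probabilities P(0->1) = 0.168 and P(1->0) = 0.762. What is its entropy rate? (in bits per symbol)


Stationary distribution: pi_0 = p10/(p01+p10) = 0.8194, pi_1 = 0.1806. Entropy rate H' = pi_0*H(p01) + pi_1*H(p10) = 0.8194*0.6531 + 0.1806*0.7917 = 0.6781

0.6781 bits/symbol


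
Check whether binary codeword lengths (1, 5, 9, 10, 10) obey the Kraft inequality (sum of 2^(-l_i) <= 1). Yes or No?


Kraft sum = sum(2^(-l_i)) = 0.5352, need <= 1. Result: satisfied (a binary prefix-free code with these lengths exists)

Yes


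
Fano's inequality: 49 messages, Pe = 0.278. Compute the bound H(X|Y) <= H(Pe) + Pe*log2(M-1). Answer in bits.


H(Pe) = -Pe*log2(Pe) - (1-Pe)*log2(1-Pe) = -0.278*log2(0.278) - 0.722*log2(0.722) = 0.513422 + 0.339289 = 0.8527. Pe*log2(M-1) = 0.278*log2(48) = 1.552620. Bound = H(Pe) + Pe*log2(M-1) = 0.513422 + 0.339289 + 1.552620 = 2.4053

2.4053 bits


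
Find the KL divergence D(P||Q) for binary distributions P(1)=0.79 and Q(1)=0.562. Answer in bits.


KL = p*log2(p/q) + (1-p)*log2((1-p)/(1-q)) = 0.79*log2(0.79/0.562) + 0.21*log2(0.21/0.438) = 0.1654

0.1654 bits


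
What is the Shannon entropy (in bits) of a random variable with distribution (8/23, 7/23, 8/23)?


H = -sum(p_i * log2(p_i)). Terms: -(8/23)*log2(8/23) = 0.529935; -(7/23)*log2(7/23) = 0.522324; -(8/23)*log2(8/23) = 0.529935. H = 0.529935 + 0.522324 + 0.529935 = 1.5822

1.5822 bits


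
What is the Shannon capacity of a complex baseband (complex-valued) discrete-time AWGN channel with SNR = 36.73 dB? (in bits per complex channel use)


SNR_linear = 10^(36.73/10) = 4709.7733; C = log2(1 + SNR_linear) = log2(1 + 4709.7733) = 12.2017

12.2017 bits/channel use


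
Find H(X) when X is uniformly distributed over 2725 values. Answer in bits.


H = log2(n) = log2(2725) = 11.412

11.412 bits


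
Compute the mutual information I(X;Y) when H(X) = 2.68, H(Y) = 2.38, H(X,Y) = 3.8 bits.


I(X;Y) = H(X) + H(Y) - H(X,Y) = 2.68 + 2.38 - 3.8 = 1.26

1.26 bits


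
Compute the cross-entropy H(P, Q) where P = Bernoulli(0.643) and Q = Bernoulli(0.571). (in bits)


H(P,Q) = -p*log2(q) - (1-p)*log2(1-q). -0.643*log2(0.571) = 0.519825; -0.357*log2(0.429) = 0.435879. H(P,Q) = 0.519825 + 0.435879 = 0.9557

0.9557 bits


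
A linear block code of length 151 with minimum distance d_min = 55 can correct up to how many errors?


Correction capability = floor((d-1)/2) = floor((55-1)/2) = 27

27 errors


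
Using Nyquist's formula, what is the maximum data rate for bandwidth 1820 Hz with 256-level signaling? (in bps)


Rate = 2 * B * log2(M) = 2 * 1820 * 8.0 = 29120.0

29120.0 bps


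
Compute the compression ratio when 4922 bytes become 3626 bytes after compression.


Ratio = original / compressed = 4922 / 3626 = 1.3574

1.3574


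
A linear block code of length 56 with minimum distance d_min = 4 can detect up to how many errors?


Detection capability = d_min - 1 = 4 - 1 = 3

3 errors


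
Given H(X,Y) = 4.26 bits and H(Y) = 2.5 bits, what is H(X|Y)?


H(X|Y) = H(X,Y) - H(Y) = 4.26 - 2.5 = 1.76

1.76 bits


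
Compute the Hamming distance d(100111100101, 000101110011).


Count differing positions: ^ . . . ^ . . ^ . ^ ^ . = 5 differences

5


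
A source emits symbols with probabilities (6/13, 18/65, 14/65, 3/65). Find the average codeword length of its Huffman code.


Huffman construction (repeatedly merge the two least-probable nodes; each merge adds 1 bit to every symbol beneath it): 3/65 + 14/65 = 17/65; 17/65 + 18/65 = 7/13; 6/13 + 7/13 = 1. Resulting codeword lengths (in the order the probabilities were given): (1, 2, 3, 3). L_avg = sum(p_i * l_i) = 6/13*1 + 18/65*2 + 14/65*3 + 3/65*3 = 9/5 = 1.8

1.8 bits


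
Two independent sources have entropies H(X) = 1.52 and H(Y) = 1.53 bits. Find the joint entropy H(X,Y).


For independent variables, H(X,Y) = H(X) + H(Y) = 1.52 + 1.53 = 3.05

3.05 bits


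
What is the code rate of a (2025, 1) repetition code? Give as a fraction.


Rate = k/n = 1/2025

1/2025
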